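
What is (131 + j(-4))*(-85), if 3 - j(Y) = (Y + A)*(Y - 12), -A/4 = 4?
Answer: 15810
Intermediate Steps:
A = -16 (A = -4*4 = -16)
j(Y) = 3 - (-16 + Y)*(-12 + Y) (j(Y) = 3 - (Y - 16)*(Y - 12) = 3 - (-16 + Y)*(-12 + Y))
(131 + j(-4))*(-85) = (131 + (-189 - 1*(-4)² + 28*(-4)))*(-85) = (131 + (-189 - 1*16 - 112))*(-85) = (131 + (-189 - 16 - 112))*(-85) = (131 - 317)*(-85) = -186*(-85) = 15810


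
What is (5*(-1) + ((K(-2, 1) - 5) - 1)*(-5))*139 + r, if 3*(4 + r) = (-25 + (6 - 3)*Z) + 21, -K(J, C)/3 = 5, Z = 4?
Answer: 41696/3 ≈ 13899.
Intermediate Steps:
K(J, C) = -15 (K(J, C) = -3*5 = -15)
r = -4/3 (r = -4 + ((-25 + (6 - 3)*4) + 21)/3 = -4 + ((-25 + 3*4) + 21)/3 = -4 + ((-25 + 12) + 21)/3 = -4 + (-13 + 21)/3 = -4 + (⅓)*8 = -4 + 8/3 = -4/3 ≈ -1.3333)
(5*(-1) + ((K(-2, 1) - 5) - 1)*(-5))*139 + r = (5*(-1) + ((-15 - 5) - 1)*(-5))*139 - 4/3 = (-5 + (-20 - 1)*(-5))*139 - 4/3 = (-5 - 21*(-5))*139 - 4/3 = (-5 + 105)*139 - 4/3 = 100*139 - 4/3 = 13900 - 4/3 = 41696/3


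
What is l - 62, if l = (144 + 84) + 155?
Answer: 321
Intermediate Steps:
l = 383 (l = 228 + 155 = 383)
l - 62 = 383 - 62 = 321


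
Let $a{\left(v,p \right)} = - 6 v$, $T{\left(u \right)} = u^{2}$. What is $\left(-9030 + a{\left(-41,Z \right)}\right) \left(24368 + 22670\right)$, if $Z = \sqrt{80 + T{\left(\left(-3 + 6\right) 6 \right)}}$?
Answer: $-413181792$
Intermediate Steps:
$Z = 2 \sqrt{101}$ ($Z = \sqrt{80 + \left(\left(-3 + 6\right) 6\right)^{2}} = \sqrt{80 + \left(3 \cdot 6\right)^{2}} = \sqrt{80 + 18^{2}} = \sqrt{80 + 324} = \sqrt{404} = 2 \sqrt{101} \approx 20.1$)
$\left(-9030 + a{\left(-41,Z \right)}\right) \left(24368 + 22670\right) = \left(-9030 - -246\right) \left(24368 + 22670\right) = \left(-9030 + 246\right) 47038 = \left(-8784\right) 47038 = -413181792$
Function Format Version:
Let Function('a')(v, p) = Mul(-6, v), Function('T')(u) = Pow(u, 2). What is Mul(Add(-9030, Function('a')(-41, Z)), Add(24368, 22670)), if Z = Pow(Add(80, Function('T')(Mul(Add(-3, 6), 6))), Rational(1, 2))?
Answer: -413181792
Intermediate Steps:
Z = Mul(2, Pow(101, Rational(1, 2))) (Z = Pow(Add(80, Pow(Mul(Add(-3, 6), 6), 2)), Rational(1, 2)) = Pow(Add(80, Pow(Mul(3, 6), 2)), Rational(1, 2)) = Pow(Add(80, Pow(18, 2)), Rational(1, 2)) = Pow(Add(80, 324), Rational(1, 2)) = Pow(404, Rational(1, 2)) = Mul(2, Pow(101, Rational(1, 2))) ≈ 20.100)
Mul(Add(-9030, Function('a')(-41, Z)), Add(24368, 22670)) = Mul(Add(-9030, Mul(-6, -41)), Add(24368, 22670)) = Mul(Add(-9030, 246), 47038) = Mul(-8784, 47038) = -413181792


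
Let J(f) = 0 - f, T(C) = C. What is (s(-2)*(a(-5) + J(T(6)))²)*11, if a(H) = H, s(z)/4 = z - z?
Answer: 0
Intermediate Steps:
J(f) = -f
s(z) = 0 (s(z) = 4*(z - z) = 4*0 = 0)
(s(-2)*(a(-5) + J(T(6)))²)*11 = (0*(-5 - 1*6)²)*11 = (0*(-5 - 6)²)*11 = (0*(-11)²)*11 = (0*121)*11 = 0*11 = 0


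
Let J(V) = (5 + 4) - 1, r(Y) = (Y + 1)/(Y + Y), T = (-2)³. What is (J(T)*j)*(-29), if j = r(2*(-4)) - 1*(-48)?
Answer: -22475/2 ≈ -11238.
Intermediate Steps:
T = -8
r(Y) = (1 + Y)/(2*Y) (r(Y) = (1 + Y)/((2*Y)) = (1 + Y)*(1/(2*Y)) = (1 + Y)/(2*Y))
j = 775/16 (j = (1 + 2*(-4))/(2*((2*(-4)))) - 1*(-48) = (½)*(1 - 8)/(-8) + 48 = (½)*(-⅛)*(-7) + 48 = 7/16 + 48 = 775/16 ≈ 48.438)
J(V) = 8 (J(V) = 9 - 1 = 8)
(J(T)*j)*(-29) = (8*(775/16))*(-29) = (775/2)*(-29) = -22475/2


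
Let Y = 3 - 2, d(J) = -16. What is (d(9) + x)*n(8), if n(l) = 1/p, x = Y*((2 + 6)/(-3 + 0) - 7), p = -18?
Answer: 77/54 ≈ 1.4259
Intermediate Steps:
Y = 1
x = -29/3 (x = 1*((2 + 6)/(-3 + 0) - 7) = 1*(8/(-3) - 7) = 1*(8*(-⅓) - 7) = 1*(-8/3 - 7) = 1*(-29/3) = -29/3 ≈ -9.6667)
n(l) = -1/18 (n(l) = 1/(-18) = -1/18)
(d(9) + x)*n(8) = (-16 - 29/3)*(-1/18) = -77/3*(-1/18) = 77/54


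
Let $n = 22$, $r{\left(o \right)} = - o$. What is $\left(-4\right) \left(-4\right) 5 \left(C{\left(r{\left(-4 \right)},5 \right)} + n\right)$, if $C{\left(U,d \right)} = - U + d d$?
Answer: $3440$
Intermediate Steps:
$C{\left(U,d \right)} = d^{2} - U$ ($C{\left(U,d \right)} = - U + d^{2} = d^{2} - U$)
$\left(-4\right) \left(-4\right) 5 \left(C{\left(r{\left(-4 \right)},5 \right)} + n\right) = \left(-4\right) \left(-4\right) 5 \left(\left(5^{2} - \left(-1\right) \left(-4\right)\right) + 22\right) = 16 \cdot 5 \left(\left(25 - 4\right) + 22\right) = 80 \left(\left(25 - 4\right) + 22\right) = 80 \left(21 + 22\right) = 80 \cdot 43 = 3440$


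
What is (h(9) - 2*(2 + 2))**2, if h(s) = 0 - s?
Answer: 289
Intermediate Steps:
h(s) = -s
(h(9) - 2*(2 + 2))**2 = (-1*9 - 2*(2 + 2))**2 = (-9 - 2*4)**2 = (-9 - 8)**2 = (-17)**2 = 289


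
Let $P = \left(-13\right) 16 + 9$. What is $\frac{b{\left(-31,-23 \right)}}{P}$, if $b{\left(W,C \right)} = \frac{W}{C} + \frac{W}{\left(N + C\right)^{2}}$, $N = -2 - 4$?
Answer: $- \frac{25358}{3849257} \approx -0.0065878$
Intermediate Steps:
$N = -6$ ($N = -2 - 4 = -6$)
$b{\left(W,C \right)} = \frac{W}{C} + \frac{W}{\left(-6 + C\right)^{2}}$
$P = -199$ ($P = -208 + 9 = -199$)
$\frac{b{\left(-31,-23 \right)}}{P} = \frac{- \frac{31}{-23} - \frac{31}{\left(-6 - 23\right)^{2}}}{-199} = \left(\left(-31\right) \left(- \frac{1}{23}\right) - \frac{31}{841}\right) \left(- \frac{1}{199}\right) = \left(\frac{31}{23} - \frac{31}{841}\right) \left(- \frac{1}{199}\right) = \frac{25358}{19343} \left(- \frac{1}{199}\right) = - \frac{25358}{3849257}$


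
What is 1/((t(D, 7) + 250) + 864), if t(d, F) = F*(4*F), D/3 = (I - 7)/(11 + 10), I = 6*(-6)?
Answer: 1/1310 ≈ 0.00076336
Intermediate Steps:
I = -36
D = -43/7 (D = 3*((-36 - 7)/(11 + 10)) = 3*(-43/21) = -43/7 ≈ -6.1429)
t(d, F) = 4*F²
1/((t(D, 7) + 250) + 864) = 1/((4*7² + 250) + 864) = 1/((4*49 + 250) + 864) = 1/((196 + 250) + 864) = 1/(446 + 864) = 1/1310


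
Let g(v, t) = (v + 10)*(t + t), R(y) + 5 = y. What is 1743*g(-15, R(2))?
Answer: 52290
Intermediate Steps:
R(y) = -5 + y
g(v, t) = 2*t*(10 + v) (g(v, t) = (10 + v)*(2*t) = 2*t*(10 + v))
1743*g(-15, R(2)) = 1743*(2*(-5 + 2)*(10 - 15)) = 1743*(2*(-3)*(-5)) = 1743*30 = 52290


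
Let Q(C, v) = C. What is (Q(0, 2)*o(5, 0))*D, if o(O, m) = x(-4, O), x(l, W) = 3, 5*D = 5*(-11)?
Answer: 0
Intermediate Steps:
D = -11 (D = (5*(-11))/5 = (⅕)*(-55) = -11)
o(O, m) = 3
(Q(0, 2)*o(5, 0))*D = (0*3)*(-11) = 0*(-11) = 0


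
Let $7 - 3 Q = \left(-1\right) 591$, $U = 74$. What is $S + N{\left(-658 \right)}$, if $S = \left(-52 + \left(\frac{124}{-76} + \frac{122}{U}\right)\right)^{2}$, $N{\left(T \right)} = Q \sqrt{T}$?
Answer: $\frac{1335463936}{494209} + \frac{598 i \sqrt{658}}{3} \approx 2702.2 + 5113.2 i$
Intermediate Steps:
$Q = \frac{598}{3}$ ($Q = \frac{7}{3} - \frac{\left(-1\right) 591}{3} = \frac{7}{3} - -197 = \frac{7}{3} + 197 = \frac{598}{3} \approx 199.33$)
$N{\left(T \right)} = \frac{598 \sqrt{T}}{3}$
$S = \frac{1335463936}{494209}$ ($S = \left(-52 + \left(\frac{124}{-76} + \frac{122}{74}\right)\right)^{2} = \left(-52 + \left(124 \left(- \frac{1}{76}\right) + 122 \cdot \frac{1}{74}\right)\right)^{2} = \left(-52 + \left(- \frac{31}{19} + \frac{61}{37}\right)\right)^{2} = \left(-52 + \frac{12}{703}\right)^{2} = \left(- \frac{36544}{703}\right)^{2} = \frac{1335463936}{494209} \approx 2702.2$)
$S + N{\left(-658 \right)} = \frac{1335463936}{494209} + \frac{598 \sqrt{-658}}{3} = \frac{1335463936}{494209} + \frac{598 i \sqrt{658}}{3}$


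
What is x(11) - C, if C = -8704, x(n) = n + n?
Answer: 8726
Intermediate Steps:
x(n) = 2*n
x(11) - C = 2*11 - 1*(-8704) = 22 + 8704 = 8726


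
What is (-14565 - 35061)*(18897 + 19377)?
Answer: -1899385524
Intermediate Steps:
(-14565 - 35061)*(18897 + 19377) = -49626*38274 = -1899385524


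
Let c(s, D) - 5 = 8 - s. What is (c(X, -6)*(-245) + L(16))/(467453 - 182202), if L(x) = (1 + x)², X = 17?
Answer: 1269/285251 ≈ 0.0044487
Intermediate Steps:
c(s, D) = 13 - s (c(s, D) = 5 + (8 - s) = 13 - s)
(c(X, -6)*(-245) + L(16))/(467453 - 182202) = ((13 - 1*17)*(-245) + (1 + 16)²)/(467453 - 182202) = ((13 - 17)*(-245) + 17²)/285251 = (-4*(-245) + 289)*(1/285251) = (980 + 289)*(1/285251) = 1269*(1/285251) = 1269/285251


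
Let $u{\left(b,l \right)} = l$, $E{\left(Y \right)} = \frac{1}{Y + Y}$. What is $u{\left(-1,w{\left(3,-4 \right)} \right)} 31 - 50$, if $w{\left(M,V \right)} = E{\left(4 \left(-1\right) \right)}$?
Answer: $- \frac{431}{8} \approx -53.875$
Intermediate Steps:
$E{\left(Y \right)} = \frac{1}{2 Y}$
$w{\left(M,V \right)} = - \frac{1}{8}$ ($w{\left(M,V \right)} = \frac{1}{2 \cdot 4 \left(-1\right)} = \frac{1}{2 \left(-4\right)} = \frac{1}{2} \left(- \frac{1}{4}\right) = - \frac{1}{8}$)
$u{\left(-1,w{\left(3,-4 \right)} \right)} 31 - 50 = \left(- \frac{1}{8}\right) 31 - 50 = - \frac{31}{8} - 50 = - \frac{431}{8}$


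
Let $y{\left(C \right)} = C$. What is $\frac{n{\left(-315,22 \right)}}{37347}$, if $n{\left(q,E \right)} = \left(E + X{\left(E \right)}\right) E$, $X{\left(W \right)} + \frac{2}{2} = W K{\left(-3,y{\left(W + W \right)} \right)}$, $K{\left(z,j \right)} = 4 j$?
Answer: $\frac{85646}{37347} \approx 2.2933$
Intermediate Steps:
$X{\left(W \right)} = -1 + 8 W^{2}$ ($X{\left(W \right)} = -1 + W 4 \left(W + W\right) = -1 + W 4 \cdot 2 W = -1 + W 8 W = -1 + 8 W^{2}$)
$n{\left(q,E \right)} = E \left(-1 + E + 8 E^{2}\right)$ ($n{\left(q,E \right)} = \left(E + \left(-1 + 8 E^{2}\right)\right) E = \left(-1 + E + 8 E^{2}\right) E = E \left(-1 + E + 8 E^{2}\right)$)
$\frac{n{\left(-315,22 \right)}}{37347} = \frac{22 \left(-1 + 22 + 8 \cdot 22^{2}\right)}{37347} = 22 \left(-1 + 22 + 8 \cdot 484\right) \frac{1}{37347} = 22 \left(-1 + 22 + 3872\right) \frac{1}{37347} = 22 \cdot 3893 \cdot \frac{1}{37347} = 85646 \cdot \frac{1}{37347} = \frac{85646}{37347}$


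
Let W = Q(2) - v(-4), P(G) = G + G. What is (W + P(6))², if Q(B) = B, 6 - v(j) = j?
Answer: 16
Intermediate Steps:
P(G) = 2*G
v(j) = 6 - j
W = -8 (W = 2 - (6 - 1*(-4)) = 2 - (6 + 4) = 2 - 1*10 = 2 - 10 = -8)
(W + P(6))² = (-8 + 2*6)² = (-8 + 12)² = 4² = 16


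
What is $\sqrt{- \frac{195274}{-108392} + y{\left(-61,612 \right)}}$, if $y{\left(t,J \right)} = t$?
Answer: $\frac{i \sqrt{43469514131}}{27098} \approx 7.6941 i$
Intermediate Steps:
$\sqrt{- \frac{195274}{-108392} + y{\left(-61,612 \right)}} = \sqrt{- \frac{195274}{-108392} - 61} = \sqrt{\left(-195274\right) \left(- \frac{1}{108392}\right) - 61} = \sqrt{\frac{97637}{54196} - 61} = \sqrt{- \frac{3208319}{54196}} = \frac{i \sqrt{43469514131}}{27098}$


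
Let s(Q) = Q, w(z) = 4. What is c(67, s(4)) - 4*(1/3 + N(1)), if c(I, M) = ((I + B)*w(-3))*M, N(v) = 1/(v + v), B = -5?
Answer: 2966/3 ≈ 988.67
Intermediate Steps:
N(v) = 1/(2*v)
c(I, M) = M*(-20 + 4*I) (c(I, M) = ((I - 5)*4)*M = ((-5 + I)*4)*M = (-20 + 4*I)*M = M*(-20 + 4*I))
c(67, s(4)) - 4*(1/3 + N(1)) = 4*4*(-5 + 67) - 4*(1/3 + (½)/1) = 4*4*62 - 4*(⅓ + (½)*1) = 992 - 4*(⅓ + ½) = 992 - 4*5/6 = 992 - 1*10/3 = 992 - 10/3 = 2966/3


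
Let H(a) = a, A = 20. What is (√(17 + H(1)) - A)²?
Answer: 418 - 120*√2 ≈ 248.29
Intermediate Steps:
(√(17 + H(1)) - A)² = (√(17 + 1) - 1*20)² = (√18 - 20)² = (3*√2 - 20)² = (-20 + 3*√2)²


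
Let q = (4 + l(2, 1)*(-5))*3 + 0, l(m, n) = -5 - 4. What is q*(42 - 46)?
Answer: -588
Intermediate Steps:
l(m, n) = -9
q = 147 (q = (4 - 9*(-5))*3 + 0 = (4 + 45)*3 + 0 = 49*3 + 0 = 147 + 0 = 147)
q*(42 - 46) = 147*(42 - 46) = 147*(-4) = -588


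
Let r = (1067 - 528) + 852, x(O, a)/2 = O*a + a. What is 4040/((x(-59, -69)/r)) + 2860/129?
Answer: 62318750/86043 ≈ 724.27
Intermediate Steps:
x(O, a) = 2*a + 2*O*a (x(O, a) = 2*(O*a + a) = 2*(a + O*a) = 2*a + 2*O*a)
r = 1391 (r = 539 + 852 = 1391)
4040/((x(-59, -69)/r)) + 2860/129 = 4040/(((2*(-69)*(1 - 59))/1391)) + 2860/129 = 4040/(((2*(-69)*(-58))*(1/1391))) + 2860*(1/129) = 4040/((8004*(1/1391))) + 2860/129 = 4040/(8004/1391) + 2860/129 = 4040*(1391/8004) + 2860/129 = 1404910/2001 + 2860/129 = 62318750/86043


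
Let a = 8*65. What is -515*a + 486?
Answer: -267314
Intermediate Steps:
a = 520
-515*a + 486 = -515*520 + 486 = -267800 + 486 = -267314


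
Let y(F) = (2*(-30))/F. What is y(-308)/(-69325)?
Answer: -3/1067605 ≈ -2.8100e-6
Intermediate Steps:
y(F) = -60/F
y(-308)/(-69325) = -60/(-308)/(-69325) = -60*(-1/308)*(-1/69325) = (15/77)*(-1/69325) = -3/1067605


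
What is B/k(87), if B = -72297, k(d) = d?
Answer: -831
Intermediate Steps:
B/k(87) = -72297/87 = -72297*1/87 = -831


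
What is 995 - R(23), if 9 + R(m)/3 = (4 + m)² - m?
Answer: -1096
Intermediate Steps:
R(m) = -27 - 3*m + 3*(4 + m)² (R(m) = -27 + 3*((4 + m)² - m) = -27 + (-3*m + 3*(4 + m)²) = -27 - 3*m + 3*(4 + m)²)
995 - R(23) = 995 - (-27 - 3*23 + 3*(4 + 23)²) = 995 - (-27 - 69 + 3*27²) = 995 - (-27 - 69 + 3*729) = 995 - (-27 - 69 + 2187) = 995 - 1*2091 = 995 - 2091 = -1096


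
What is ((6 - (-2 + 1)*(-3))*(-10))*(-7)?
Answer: 210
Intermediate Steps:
((6 - (-2 + 1)*(-3))*(-10))*(-7) = ((6 - (-1)*(-3))*(-10))*(-7) = ((6 - 1*3)*(-10))*(-7) = ((6 - 3)*(-10))*(-7) = (3*(-10))*(-7) = -30*(-7) = 210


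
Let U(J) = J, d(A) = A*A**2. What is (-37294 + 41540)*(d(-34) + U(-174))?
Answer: -167623588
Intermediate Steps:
d(A) = A**3
(-37294 + 41540)*(d(-34) + U(-174)) = (-37294 + 41540)*((-34)**3 - 174) = 4246*(-39304 - 174) = 4246*(-39478) = -167623588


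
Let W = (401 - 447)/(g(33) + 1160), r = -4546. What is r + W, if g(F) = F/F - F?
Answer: -2563967/564 ≈ -4546.0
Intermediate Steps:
g(F) = 1 - F
W = -23/564 (W = (401 - 447)/((1 - 1*33) + 1160) = -46/((1 - 33) + 1160) = -46/(-32 + 1160) = -46/1128 = -46*1/1128 = -23/564 ≈ -0.040780)
r + W = -4546 - 23/564 = -2563967/564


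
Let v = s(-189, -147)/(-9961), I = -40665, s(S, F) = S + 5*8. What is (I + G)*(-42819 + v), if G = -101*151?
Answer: 3407041041080/1423 ≈ 2.3943e+9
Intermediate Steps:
s(S, F) = 40 + S (s(S, F) = S + 40 = 40 + S)
G = -15251
v = 149/9961 (v = (40 - 189)/(-9961) = -149*(-1/9961) = 149/9961 ≈ 0.014958)
(I + G)*(-42819 + v) = (-40665 - 15251)*(-42819 + 149/9961) = -55916*(-426519910/9961) = 3407041041080/1423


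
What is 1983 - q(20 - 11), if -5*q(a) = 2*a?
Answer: 9933/5 ≈ 1986.6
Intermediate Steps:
q(a) = -2*a/5
1983 - q(20 - 11) = 1983 - (-2)*(20 - 11)/5 = 1983 - (-2)*9/5 = 1983 - 1*(-18/5) = 1983 + 18/5 = 9933/5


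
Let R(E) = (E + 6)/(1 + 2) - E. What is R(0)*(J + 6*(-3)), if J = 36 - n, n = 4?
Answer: 28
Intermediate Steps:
R(E) = 2 - 2*E/3 (R(E) = (6 + E)/3 - E = (6 + E)*(⅓) - E = (2 + E/3) - E = 2 - 2*E/3)
J = 32 (J = 36 - 1*4 = 36 - 4 = 32)
R(0)*(J + 6*(-3)) = (2 - ⅔*0)*(32 + 6*(-3)) = (2 + 0)*(32 - 18) = 2*14 = 28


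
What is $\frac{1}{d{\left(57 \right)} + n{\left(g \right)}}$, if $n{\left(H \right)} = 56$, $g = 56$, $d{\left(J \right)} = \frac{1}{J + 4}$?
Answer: $\frac{61}{3417} \approx 0.017852$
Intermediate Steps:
$d{\left(J \right)} = \frac{1}{4 + J}$
$\frac{1}{d{\left(57 \right)} + n{\left(g \right)}} = \frac{1}{\frac{1}{4 + 57} + 56} = \frac{1}{\frac{1}{61} + 56} = \frac{1}{\frac{3417}{61}} = \frac{61}{3417}$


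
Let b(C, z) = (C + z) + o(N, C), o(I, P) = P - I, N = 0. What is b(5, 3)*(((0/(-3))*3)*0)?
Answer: 0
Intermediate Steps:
b(C, z) = z + 2*C (b(C, z) = (C + z) + (C - 1*0) = (C + z) + (C + 0) = (C + z) + C = z + 2*C)
b(5, 3)*(((0/(-3))*3)*0) = (3 + 2*5)*(((0/(-3))*3)*0) = (3 + 10)*(((0*(-1/3))*3)*0) = 13*((0*3)*0) = 13*(0*0) = 13*0 = 0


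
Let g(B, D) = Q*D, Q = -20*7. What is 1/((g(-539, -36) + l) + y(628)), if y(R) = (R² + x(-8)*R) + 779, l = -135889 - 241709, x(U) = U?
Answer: 1/17581 ≈ 5.6880e-5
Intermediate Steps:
Q = -140
g(B, D) = -140*D
l = -377598
y(R) = 779 + R² - 8*R (y(R) = (R² - 8*R) + 779 = 779 + R² - 8*R)
1/((g(-539, -36) + l) + y(628)) = 1/((-140*(-36) - 377598) + (779 + 628² - 8*628)) = 1/((5040 - 377598) + (779 + 394384 - 5024)) = 1/(-372558 + 390139) = 1/17581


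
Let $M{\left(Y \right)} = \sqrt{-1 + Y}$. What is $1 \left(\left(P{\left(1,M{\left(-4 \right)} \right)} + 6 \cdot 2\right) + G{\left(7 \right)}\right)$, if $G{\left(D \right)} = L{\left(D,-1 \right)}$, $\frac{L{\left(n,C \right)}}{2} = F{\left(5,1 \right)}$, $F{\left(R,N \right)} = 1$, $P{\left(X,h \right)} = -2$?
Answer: $12$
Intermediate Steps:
$L{\left(n,C \right)} = 2$ ($L{\left(n,C \right)} = 2 \cdot 1 = 2$)
$G{\left(D \right)} = 2$
$1 \left(\left(P{\left(1,M{\left(-4 \right)} \right)} + 6 \cdot 2\right) + G{\left(7 \right)}\right) = 1 \left(\left(-2 + 6 \cdot 2\right) + 2\right) = 1 \left(\left(-2 + 12\right) + 2\right) = 1 \left(10 + 2\right) = 1 \cdot 12 = 12$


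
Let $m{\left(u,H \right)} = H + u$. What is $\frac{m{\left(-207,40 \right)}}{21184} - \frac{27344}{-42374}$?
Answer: $\frac{286089419}{448825408} \approx 0.63742$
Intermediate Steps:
$\frac{m{\left(-207,40 \right)}}{21184} - \frac{27344}{-42374} = \frac{40 - 207}{21184} - \frac{27344}{-42374} = \left(-167\right) \frac{1}{21184} - - \frac{13672}{21187} = - \frac{167}{21184} + \frac{13672}{21187} = \frac{286089419}{448825408}$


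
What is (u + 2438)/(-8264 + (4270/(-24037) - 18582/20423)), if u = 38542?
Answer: -128957663705/26008940318 ≈ -4.9582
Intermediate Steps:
(u + 2438)/(-8264 + (4270/(-24037) - 18582/20423)) = (38542 + 2438)/(-8264 + (4270/(-24037) - 18582/20423)) = 40980/(-8264 + (4270*(-1/24037) - 18582*1/20423)) = 40980/(-8264 + (-4270/24037 - 18582/20423)) = 40980/(-8264 - 41066288/37762127) = 40980/(-312107283816/37762127) = 40980*(-37762127/312107283816) = -128957663705/26008940318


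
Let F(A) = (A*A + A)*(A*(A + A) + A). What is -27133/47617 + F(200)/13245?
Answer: 10234583553561/42045811 ≈ 2.4342e+5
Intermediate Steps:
F(A) = (A + A**2)*(A + 2*A**2) (F(A) = (A**2 + A)*(A*(2*A) + A) = (A + A**2)*(2*A**2 + A) = (A + A**2)*(A + 2*A**2))
-27133/47617 + F(200)/13245 = -27133/47617 + (200**2*(1 + 2*200**2 + 3*200))/13245 = -27133*1/47617 + (40000*(1 + 2*40000 + 600))*(1/13245) = -27133/47617 + (40000*(1 + 80000 + 600))*(1/13245) = -27133/47617 + (40000*80601)*(1/13245) = -27133/47617 + 3224040000*(1/13245) = -27133/47617 + 214936000/883 = 10234583553561/42045811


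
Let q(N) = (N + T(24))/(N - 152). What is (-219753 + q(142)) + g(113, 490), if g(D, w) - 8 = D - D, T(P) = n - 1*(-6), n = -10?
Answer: -1098794/5 ≈ -2.1976e+5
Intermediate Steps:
T(P) = -4 (T(P) = -10 - 1*(-6) = -10 + 6 = -4)
g(D, w) = 8 (g(D, w) = 8 + (D - D) = 8 + 0 = 8)
q(N) = (-4 + N)/(-152 + N) (q(N) = (N - 4)/(N - 152) = (-4 + N)/(-152 + N))
(-219753 + q(142)) + g(113, 490) = (-219753 + (-4 + 142)/(-152 + 142)) + 8 = (-219753 + 138/(-10)) + 8 = (-219753 - ⅒*138) + 8 = (-219753 - 69/5) + 8 = -1098834/5 + 8 = -1098794/5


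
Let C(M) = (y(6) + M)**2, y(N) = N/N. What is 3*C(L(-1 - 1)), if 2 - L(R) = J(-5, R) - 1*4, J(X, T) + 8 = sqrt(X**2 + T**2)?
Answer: 762 - 90*sqrt(29) ≈ 277.33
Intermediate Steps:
y(N) = 1
J(X, T) = -8 + sqrt(T**2 + X**2) (J(X, T) = -8 + sqrt(X**2 + T**2) = -8 + sqrt(T**2 + X**2))
L(R) = 14 - sqrt(25 + R**2) (L(R) = 2 - ((-8 + sqrt(R**2 + (-5)**2)) - 1*4) = 2 - ((-8 + sqrt(R**2 + 25)) - 4) = 2 - ((-8 + sqrt(25 + R**2)) - 4) = 2 - (-12 + sqrt(25 + R**2)) = 2 + (12 - sqrt(25 + R**2)) = 14 - sqrt(25 + R**2))
C(M) = (1 + M)**2
3*C(L(-1 - 1)) = 3*(1 + (14 - sqrt(25 + (-1 - 1)**2)))**2 = 3*(1 + (14 - sqrt(25 + (-2)**2)))**2 = 3*(1 + (14 - sqrt(25 + 4)))**2 = 3*(1 + (14 - sqrt(29)))**2 = 3*(15 - sqrt(29))**2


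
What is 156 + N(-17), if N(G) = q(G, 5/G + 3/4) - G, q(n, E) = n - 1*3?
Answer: 153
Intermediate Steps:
q(n, E) = -3 + n (q(n, E) = n - 3 = -3 + n)
N(G) = -3 (N(G) = (-3 + G) - G = -3)
156 + N(-17) = 156 - 3 = 153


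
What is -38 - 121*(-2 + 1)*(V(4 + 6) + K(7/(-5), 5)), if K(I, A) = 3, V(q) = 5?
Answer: 930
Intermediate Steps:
-38 - 121*(-2 + 1)*(V(4 + 6) + K(7/(-5), 5)) = -38 - 121*(-2 + 1)*(5 + 3) = -38 - (-121)*8 = -38 - 121*(-8) = -38 + 968 = 930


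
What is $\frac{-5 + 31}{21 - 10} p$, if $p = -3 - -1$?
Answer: $- \frac{52}{11} \approx -4.7273$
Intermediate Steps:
$p = -2$ ($p = -3 + 1 = -2$)
$\frac{-5 + 31}{21 - 10} p = \frac{-5 + 31}{21 - 10} \left(-2\right) = \frac{26}{11} \left(-2\right) = - \frac{52}{11}$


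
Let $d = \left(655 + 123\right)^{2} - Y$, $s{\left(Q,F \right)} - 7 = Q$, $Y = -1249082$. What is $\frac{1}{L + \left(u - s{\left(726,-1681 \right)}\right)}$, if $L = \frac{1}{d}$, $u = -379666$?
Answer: $- \frac{1854366}{705398972033} \approx -2.6288 \cdot 10^{-6}$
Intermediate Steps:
$s{\left(Q,F \right)} = 7 + Q$
$d = 1854366$ ($d = \left(655 + 123\right)^{2} - -1249082 = 778^{2} + 1249082 = 605284 + 1249082 = 1854366$)
$L = \frac{1}{1854366} \approx 5.3927 \cdot 10^{-7}$
$\frac{1}{L + \left(u - s{\left(726,-1681 \right)}\right)} = \frac{1}{\frac{1}{1854366} - 380399} = \frac{1}{- \frac{705398972033}{1854366}} = - \frac{1854366}{705398972033}$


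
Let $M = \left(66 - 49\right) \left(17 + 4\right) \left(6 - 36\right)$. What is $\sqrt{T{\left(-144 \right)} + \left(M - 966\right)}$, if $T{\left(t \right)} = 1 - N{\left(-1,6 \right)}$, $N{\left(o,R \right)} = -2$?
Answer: $3 i \sqrt{1297} \approx 108.04 i$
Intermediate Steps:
$M = -10710$ ($M = 17 \cdot 21 \left(-30\right) = 17 \left(-630\right) = -10710$)
$T{\left(t \right)} = 3$ ($T{\left(t \right)} = 1 - -2 = 1 + 2 = 3$)
$\sqrt{T{\left(-144 \right)} + \left(M - 966\right)} = \sqrt{3 - 11676} = \sqrt{-11673} = 3 i \sqrt{1297}$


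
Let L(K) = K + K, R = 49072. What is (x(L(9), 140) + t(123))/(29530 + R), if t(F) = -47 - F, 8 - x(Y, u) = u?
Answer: -151/39301 ≈ -0.0038421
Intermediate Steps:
L(K) = 2*K
x(Y, u) = 8 - u
(x(L(9), 140) + t(123))/(29530 + R) = ((8 - 1*140) + (-47 - 1*123))/(29530 + 49072) = ((8 - 140) + (-47 - 123))/78602 = (-132 - 170)*(1/78602) = -302*1/78602 = -151/39301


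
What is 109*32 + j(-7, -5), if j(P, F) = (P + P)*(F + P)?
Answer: 3656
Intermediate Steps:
j(P, F) = 2*P*(F + P) (j(P, F) = (2*P)*(F + P) = 2*P*(F + P))
109*32 + j(-7, -5) = 109*32 + 2*(-7)*(-5 - 7) = 3488 + 2*(-7)*(-12) = 3488 + 168 = 3656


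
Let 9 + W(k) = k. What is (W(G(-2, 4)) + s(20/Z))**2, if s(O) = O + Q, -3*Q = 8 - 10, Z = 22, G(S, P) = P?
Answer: 12769/1089 ≈ 11.725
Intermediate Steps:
Q = 2/3 (Q = -(8 - 10)/3 = -1/3*(-2) = 2/3 ≈ 0.66667)
W(k) = -9 + k
s(O) = 2/3 + O (s(O) = O + 2/3 = 2/3 + O)
(W(G(-2, 4)) + s(20/Z))**2 = ((-9 + 4) + (2/3 + 20/22))**2 = (-5 + (2/3 + 20*(1/22)))**2 = (-5 + (2/3 + 10/11))**2 = (-5 + 52/33)**2 = (-113/33)**2 = 12769/1089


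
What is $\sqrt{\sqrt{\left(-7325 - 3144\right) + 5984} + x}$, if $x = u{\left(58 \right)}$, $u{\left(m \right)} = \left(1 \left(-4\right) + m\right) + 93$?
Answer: $\sqrt{147 + i \sqrt{4485}} \approx 12.42 + 2.696 i$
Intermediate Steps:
$u{\left(m \right)} = 89 + m$ ($u{\left(m \right)} = \left(-4 + m\right) + 93 = 89 + m$)
$x = 147$ ($x = 89 + 58 = 147$)
$\sqrt{\sqrt{\left(-7325 - 3144\right) + 5984} + x} = \sqrt{\sqrt{\left(-7325 - 3144\right) + 5984} + 147} = \sqrt{\sqrt{-10469 + 5984} + 147} = \sqrt{\sqrt{-4485} + 147} = \sqrt{i \sqrt{4485} + 147} = \sqrt{147 + i \sqrt{4485}}$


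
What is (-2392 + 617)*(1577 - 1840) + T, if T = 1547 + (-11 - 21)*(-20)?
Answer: 469012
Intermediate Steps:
T = 2187 (T = 1547 - 32*(-20) = 1547 + 640 = 2187)
(-2392 + 617)*(1577 - 1840) + T = (-2392 + 617)*(1577 - 1840) + 2187 = -1775*(-263) + 2187 = 466825 + 2187 = 469012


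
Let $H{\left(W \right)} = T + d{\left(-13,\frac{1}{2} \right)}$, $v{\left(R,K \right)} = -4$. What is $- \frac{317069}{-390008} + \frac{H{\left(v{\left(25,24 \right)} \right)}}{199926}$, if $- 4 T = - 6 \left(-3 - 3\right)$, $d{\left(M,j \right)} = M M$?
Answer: $\frac{31726369087}{38986369704} \approx 0.81378$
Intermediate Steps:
$d{\left(M,j \right)} = M^{2}$
$T = -9$ ($T = - \frac{\left(-6\right) \left(-3 - 3\right)}{4} = - \frac{\left(-6\right) \left(-6\right)}{4} = \left(- \frac{1}{4}\right) 36 = -9$)
$H{\left(W \right)} = 160$ ($H{\left(W \right)} = -9 + \left(-13\right)^{2} = -9 + 169 = 160$)
$- \frac{317069}{-390008} + \frac{H{\left(v{\left(25,24 \right)} \right)}}{199926} = - \frac{317069}{-390008} + \frac{160}{199926} = \left(-317069\right) \left(- \frac{1}{390008}\right) + 160 \cdot \frac{1}{199926} = \frac{317069}{390008} + \frac{80}{99963} = \frac{31726369087}{38986369704}$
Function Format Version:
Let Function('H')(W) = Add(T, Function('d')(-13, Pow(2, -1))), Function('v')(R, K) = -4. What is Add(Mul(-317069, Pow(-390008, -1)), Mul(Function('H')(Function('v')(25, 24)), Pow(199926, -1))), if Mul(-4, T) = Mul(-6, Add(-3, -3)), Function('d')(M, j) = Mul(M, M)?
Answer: Rational(31726369087, 38986369704) ≈ 0.81378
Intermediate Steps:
Function('d')(M, j) = Pow(M, 2)
T = -9 (T = Mul(Rational(-1, 4), Mul(-6, Add(-3, -3))) = Mul(Rational(-1, 4), Mul(-6, -6)) = Mul(Rational(-1, 4), 36) = -9)
Function('H')(W) = 160 (Function('H')(W) = Add(-9, Pow(-13, 2)) = Add(-9, 169) = 160)
Add(Mul(-317069, Pow(-390008, -1)), Mul(Function('H')(Function('v')(25, 24)), Pow(199926, -1))) = Add(Mul(-317069, Pow(-390008, -1)), Mul(160, Pow(199926, -1))) = Add(Mul(-317069, Rational(-1, 390008)), Mul(160, Rational(1, 199926))) = Add(Rational(317069, 390008), Rational(80, 99963)) = Rational(31726369087, 38986369704)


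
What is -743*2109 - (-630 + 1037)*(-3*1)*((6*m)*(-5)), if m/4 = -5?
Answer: -834387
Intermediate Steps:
m = -20 (m = 4*(-5) = -20)
-743*2109 - (-630 + 1037)*(-3*1)*((6*m)*(-5)) = -743*2109 - (-630 + 1037)*(-3*1)*((6*(-20))*(-5)) = -1566987 - 407*(-(-360)*(-5)) = -1566987 - 407*(-3*600) = -1566987 - 407*(-1800) = -1566987 - 1*(-732600) = -1566987 + 732600 = -834387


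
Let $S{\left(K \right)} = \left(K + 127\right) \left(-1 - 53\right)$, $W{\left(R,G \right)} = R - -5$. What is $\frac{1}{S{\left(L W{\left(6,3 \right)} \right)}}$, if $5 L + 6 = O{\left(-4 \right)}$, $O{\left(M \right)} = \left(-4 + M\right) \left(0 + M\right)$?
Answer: $- \frac{5}{49734} \approx -0.00010053$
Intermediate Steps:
$W{\left(R,G \right)} = 5 + R$ ($W{\left(R,G \right)} = R + 5 = 5 + R$)
$O{\left(M \right)} = M \left(-4 + M\right)$ ($O{\left(M \right)} = \left(-4 + M\right) M = M \left(-4 + M\right)$)
$L = \frac{26}{5}$ ($L = - \frac{6}{5} + \frac{\left(-4\right) \left(-4 - 4\right)}{5} = - \frac{6}{5} + \frac{\left(-4\right) \left(-8\right)}{5} = - \frac{6}{5} + \frac{1}{5} \cdot 32 = - \frac{6}{5} + \frac{32}{5} = \frac{26}{5} \approx 5.2$)
$S{\left(K \right)} = -6858 - 54 K$ ($S{\left(K \right)} = \left(127 + K\right) \left(-54\right) = -6858 - 54 K$)
$\frac{1}{S{\left(L W{\left(6,3 \right)} \right)}} = \frac{1}{-6858 - 54 \frac{26 \left(5 + 6\right)}{5}} = \frac{1}{-6858 - 54 \cdot \frac{26}{5} \cdot 11} = \frac{1}{-6858 - \frac{15444}{5}} = \frac{1}{- \frac{49734}{5}} = - \frac{5}{49734}$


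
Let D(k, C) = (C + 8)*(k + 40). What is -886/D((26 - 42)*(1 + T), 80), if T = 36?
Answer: 443/24288 ≈ 0.018239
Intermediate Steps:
D(k, C) = (8 + C)*(40 + k)
-886/D((26 - 42)*(1 + T), 80) = -886/(320 + 8*((26 - 42)*(1 + 36)) + 40*80 + 80*((26 - 42)*(1 + 36))) = -886/(320 + 8*(-16*37) + 3200 + 80*(-16*37)) = -886/(320 + 8*(-592) + 3200 + 80*(-592)) = -886/(320 - 4736 + 3200 - 47360) = -886/(-48576) = -886*(-1/48576) = 443/24288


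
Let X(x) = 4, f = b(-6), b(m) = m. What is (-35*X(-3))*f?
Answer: 840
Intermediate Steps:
f = -6
(-35*X(-3))*f = -35*4*(-6) = -140*(-6) = 840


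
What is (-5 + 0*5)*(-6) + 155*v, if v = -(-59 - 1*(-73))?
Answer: -2140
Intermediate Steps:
v = -14 (v = -(-59 + 73) = -1*14 = -14)
(-5 + 0*5)*(-6) + 155*v = (-5 + 0*5)*(-6) + 155*(-14) = (-5 + 0)*(-6) - 2170 = -5*(-6) - 2170 = 30 - 2170 = -2140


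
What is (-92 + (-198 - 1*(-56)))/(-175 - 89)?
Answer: 39/44 ≈ 0.88636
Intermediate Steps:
(-92 + (-198 - 1*(-56)))/(-175 - 89) = (-92 + (-198 + 56))/(-264) = (-92 - 142)*(-1/264) = -234*(-1/264) = 39/44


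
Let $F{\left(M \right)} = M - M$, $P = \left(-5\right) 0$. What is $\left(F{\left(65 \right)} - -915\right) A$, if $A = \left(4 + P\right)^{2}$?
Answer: $14640$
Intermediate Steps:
$P = 0$
$A = 16$ ($A = \left(4 + 0\right)^{2} = 4^{2} = 16$)
$F{\left(M \right)} = 0$
$\left(F{\left(65 \right)} - -915\right) A = \left(0 - -915\right) 16 = \left(0 + 915\right) 16 = 915 \cdot 16 = 14640$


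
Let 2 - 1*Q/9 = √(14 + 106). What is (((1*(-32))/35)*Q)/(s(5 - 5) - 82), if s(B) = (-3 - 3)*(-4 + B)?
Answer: 288/1015 - 288*√30/1015 ≈ -1.2704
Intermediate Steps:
Q = 18 - 18*√30 (Q = 18 - 9*√(14 + 106) = 18 - 18*√30 ≈ -80.590)
s(B) = 24 - 6*B (s(B) = -6*(-4 + B) = 24 - 6*B)
(((1*(-32))/35)*Q)/(s(5 - 5) - 82) = (((1*(-32))/35)*(18 - 18*√30))/((24 - 6*(5 - 5)) - 82) = ((-32*1/35)*(18 - 18*√30))/((24 - 6*0) - 82) = (-32*(18 - 18*√30)/35)/((24 + 0) - 82) = (-576/35 + 576*√30/35)/(24 - 82) = (-576/35 + 576*√30/35)/(-58) = (-576/35 + 576*√30/35)*(-1/58) = 288/1015 - 288*√30/1015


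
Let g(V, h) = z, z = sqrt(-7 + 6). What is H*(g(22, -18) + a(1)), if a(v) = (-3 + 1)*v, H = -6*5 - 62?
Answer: 184 - 92*I ≈ 184.0 - 92.0*I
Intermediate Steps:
H = -92 (H = -30 - 62 = -92)
z = I (z = sqrt(-1) = I ≈ 1.0*I)
g(V, h) = I
a(v) = -2*v
H*(g(22, -18) + a(1)) = -92*(I - 2*1) = -92*(I - 2) = -92*(-2 + I) = 184 - 92*I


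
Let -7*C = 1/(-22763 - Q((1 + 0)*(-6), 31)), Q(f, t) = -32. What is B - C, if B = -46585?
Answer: -7412465446/159117 ≈ -46585.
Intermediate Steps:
C = 1/159117 (C = -1/(7*(-22763 - 1*(-32))) = -1/(7*(-22763 + 32)) = -⅐/(-22731) = -⅐*(-1/22731) = 1/159117 ≈ 6.2847e-6)
B - C = -46585 - 1*1/159117 = -46585 - 1/159117 = -7412465446/159117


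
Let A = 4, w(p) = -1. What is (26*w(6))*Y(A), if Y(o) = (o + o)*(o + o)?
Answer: -1664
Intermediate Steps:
Y(o) = 4*o² (Y(o) = (2*o)*(2*o) = 4*o²)
(26*w(6))*Y(A) = (26*(-1))*(4*4²) = -104*16 = -26*64 = -1664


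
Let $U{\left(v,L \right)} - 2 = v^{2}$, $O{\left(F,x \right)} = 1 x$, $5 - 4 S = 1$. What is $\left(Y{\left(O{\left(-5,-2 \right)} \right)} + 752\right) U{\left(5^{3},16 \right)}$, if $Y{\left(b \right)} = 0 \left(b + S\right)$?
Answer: $11751504$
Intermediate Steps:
$S = 1$ ($S = \frac{5}{4} - \frac{1}{4} = 1$)
$O{\left(F,x \right)} = x$
$Y{\left(b \right)} = 0$ ($Y{\left(b \right)} = 0 \left(b + 1\right) = 0 \left(1 + b\right) = 0$)
$U{\left(v,L \right)} = 2 + v^{2}$
$\left(Y{\left(O{\left(-5,-2 \right)} \right)} + 752\right) U{\left(5^{3},16 \right)} = \left(0 + 752\right) \left(2 + \left(5^{3}\right)^{2}\right) = 752 \left(2 + 125^{2}\right) = 752 \left(2 + 15625\right) = 752 \cdot 15627 = 11751504$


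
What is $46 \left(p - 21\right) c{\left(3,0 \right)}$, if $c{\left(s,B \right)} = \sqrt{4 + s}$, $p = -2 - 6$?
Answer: $- 1334 \sqrt{7} \approx -3529.4$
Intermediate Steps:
$p = -8$
$46 \left(p - 21\right) c{\left(3,0 \right)} = 46 \left(-8 - 21\right) \sqrt{4 + 3} = 46 \left(-8 - 21\right) \sqrt{7} = 46 \left(-29\right) \sqrt{7} = - 1334 \sqrt{7}$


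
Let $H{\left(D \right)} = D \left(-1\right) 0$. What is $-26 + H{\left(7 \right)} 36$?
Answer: $-26$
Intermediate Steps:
$H{\left(D \right)} = 0$ ($H{\left(D \right)} = - D 0 = 0$)
$-26 + H{\left(7 \right)} 36 = -26 + 0 \cdot 36 = -26 + 0 = -26$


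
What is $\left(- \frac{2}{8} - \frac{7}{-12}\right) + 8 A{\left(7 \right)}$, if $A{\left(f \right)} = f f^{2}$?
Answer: $\frac{8233}{3} \approx 2744.3$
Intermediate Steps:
$A{\left(f \right)} = f^{3}$
$\left(- \frac{2}{8} - \frac{7}{-12}\right) + 8 A{\left(7 \right)} = \left(- \frac{2}{8} - \frac{7}{-12}\right) + 8 \cdot 7^{3} = \left(\left(-2\right) \frac{1}{8} - - \frac{7}{12}\right) + 8 \cdot 343 = \left(- \frac{1}{4} + \frac{7}{12}\right) + 2744 = \frac{1}{3} + 2744 = \frac{8233}{3}$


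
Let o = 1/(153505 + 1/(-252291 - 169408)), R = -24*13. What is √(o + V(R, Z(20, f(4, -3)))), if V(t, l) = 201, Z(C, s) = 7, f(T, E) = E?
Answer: √842260174079209561212042/64732904994 ≈ 14.177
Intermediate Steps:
R = -312
o = 421699/64732904994 (o = 1/(153505 + 1/(-421699)) = 1/(153505 - 1/421699) = 1/(64732904994/421699) = 421699/64732904994 ≈ 6.5144e-6)
√(o + V(R, Z(20, f(4, -3)))) = √(421699/64732904994 + 201) = √(13011314325493/64732904994) = √842260174079209561212042/64732904994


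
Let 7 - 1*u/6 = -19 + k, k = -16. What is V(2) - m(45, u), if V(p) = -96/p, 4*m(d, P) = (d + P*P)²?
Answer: -4038475593/4 ≈ -1.0096e+9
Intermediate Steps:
u = 252 (u = 42 - 6*(-19 - 16) = 42 - 6*(-35) = 42 + 210 = 252)
m(d, P) = (d + P²)²/4 (m(d, P) = (d + P*P)²/4 = (d + P²)²/4)
V(2) - m(45, u) = -96/2 - (45 + 252²)²/4 = -96*½ - (45 + 63504)²/4 = -48 - 63549²/4 = -48 - 4038475401/4 = -4038475593/4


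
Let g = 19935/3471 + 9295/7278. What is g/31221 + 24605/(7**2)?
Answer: 924097389328865/1840306921362 ≈ 502.14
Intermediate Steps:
g = 59116625/8420646 (g = 19935*(1/3471) + 9295*(1/7278) = 6645/1157 + 9295/7278 = 59116625/8420646 ≈ 7.0204)
g/31221 + 24605/(7**2) = (59116625/8420646)/31221 + 24605/(7**2) = (59116625/8420646)*(1/31221) + 24605/49 = 59116625/262900988766 + 24605*(1/49) = 59116625/262900988766 + 3515/7 = 924097389328865/1840306921362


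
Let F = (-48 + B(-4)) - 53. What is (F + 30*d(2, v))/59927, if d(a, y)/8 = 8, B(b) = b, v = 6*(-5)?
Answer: 1815/59927 ≈ 0.030287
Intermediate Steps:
v = -30
F = -105 (F = (-48 - 4) - 53 = -52 - 53 = -105)
d(a, y) = 64 (d(a, y) = 8*8 = 64)
(F + 30*d(2, v))/59927 = (-105 + 30*64)/59927 = (-105 + 1920)*(1/59927) = 1815*(1/59927) = 1815/59927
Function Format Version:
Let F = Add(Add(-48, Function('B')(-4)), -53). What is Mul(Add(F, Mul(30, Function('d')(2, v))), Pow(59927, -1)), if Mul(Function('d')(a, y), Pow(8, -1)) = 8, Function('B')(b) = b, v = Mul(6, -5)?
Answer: Rational(1815, 59927) ≈ 0.030287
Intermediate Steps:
v = -30
F = -105 (F = Add(Add(-48, -4), -53) = Add(-52, -53) = -105)
Function('d')(a, y) = 64 (Function('d')(a, y) = Mul(8, 8) = 64)
Mul(Add(F, Mul(30, Function('d')(2, v))), Pow(59927, -1)) = Mul(Add(-105, Mul(30, 64)), Pow(59927, -1)) = Mul(Add(-105, 1920), Rational(1, 59927)) = Mul(1815, Rational(1, 59927)) = Rational(1815, 59927)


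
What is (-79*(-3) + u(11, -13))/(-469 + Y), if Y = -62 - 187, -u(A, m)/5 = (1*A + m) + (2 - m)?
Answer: -86/359 ≈ -0.23955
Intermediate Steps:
u(A, m) = -10 - 5*A (u(A, m) = -5*((1*A + m) + (2 - m)) = -5*((A + m) + (2 - m)) = -5*(2 + A) = -10 - 5*A)
Y = -249
(-79*(-3) + u(11, -13))/(-469 + Y) = (-79*(-3) + (-10 - 5*11))/(-469 - 249) = (237 + (-10 - 55))/(-718) = (237 - 65)*(-1/718) = 172*(-1/718) = -86/359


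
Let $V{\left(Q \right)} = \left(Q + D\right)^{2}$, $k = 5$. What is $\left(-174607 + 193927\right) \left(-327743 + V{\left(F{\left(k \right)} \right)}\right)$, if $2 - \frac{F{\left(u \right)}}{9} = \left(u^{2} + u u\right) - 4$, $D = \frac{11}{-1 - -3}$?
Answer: $-3385883130$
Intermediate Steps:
$D = \frac{11}{2}$ ($D = \frac{11}{-1 + 3} = \frac{11}{2} \approx 5.5$)
$F{\left(u \right)} = 54 - 18 u^{2}$ ($F{\left(u \right)} = 18 - 9 \left(\left(u^{2} + u u\right) - 4\right) = 18 - 9 \left(\left(u^{2} + u^{2}\right) - 4\right) = 18 - 9 \left(2 u^{2} - 4\right) = 18 - 9 \left(-4 + 2 u^{2}\right) = 18 - \left(-36 + 18 u^{2}\right) = 54 - 18 u^{2}$)
$V{\left(Q \right)} = \left(\frac{11}{2} + Q\right)^{2}$ ($V{\left(Q \right)} = \left(Q + \frac{11}{2}\right)^{2} = \left(\frac{11}{2} + Q\right)^{2}$)
$\left(-174607 + 193927\right) \left(-327743 + V{\left(F{\left(k \right)} \right)}\right) = \left(-174607 + 193927\right) \left(-327743 + \frac{\left(11 + 2 \left(54 - 18 \cdot 5^{2}\right)\right)^{2}}{4}\right) = 19320 \left(-327743 + \frac{\left(11 + 2 \left(54 - 450\right)\right)^{2}}{4}\right) = 19320 \left(-327743 + \frac{\left(11 + 2 \left(-396\right)\right)^{2}}{4}\right) = 19320 \left(-327743 + \frac{\left(11 - 792\right)^{2}}{4}\right) = 19320 \left(-327743 + \frac{\left(-781\right)^{2}}{4}\right) = 19320 \left(-327743 + \frac{1}{4} \cdot 609961\right) = 19320 \left(-327743 + \frac{609961}{4}\right) = 19320 \left(- \frac{701011}{4}\right) = -3385883130$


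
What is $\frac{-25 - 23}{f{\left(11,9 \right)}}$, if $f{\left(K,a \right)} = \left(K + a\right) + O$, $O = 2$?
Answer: $- \frac{24}{11} \approx -2.1818$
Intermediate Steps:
$f{\left(K,a \right)} = 2 + K + a$ ($f{\left(K,a \right)} = \left(K + a\right) + 2 = 2 + K + a$)
$\frac{-25 - 23}{f{\left(11,9 \right)}} = \frac{-25 - 23}{2 + 11 + 9} = - \frac{48}{22} = \left(-48\right) \frac{1}{22} = - \frac{24}{11}$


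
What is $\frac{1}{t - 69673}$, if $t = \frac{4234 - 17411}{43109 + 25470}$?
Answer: $- \frac{68579}{4778117844} \approx -1.4353 \cdot 10^{-5}$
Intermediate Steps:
$t = - \frac{13177}{68579} \approx -0.19214$
$\frac{1}{t - 69673} = \frac{1}{- \frac{13177}{68579} - 69673} = \frac{1}{- \frac{4778117844}{68579}} = - \frac{68579}{4778117844}$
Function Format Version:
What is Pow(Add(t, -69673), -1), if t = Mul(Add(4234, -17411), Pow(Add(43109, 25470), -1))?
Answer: Rational(-68579, 4778117844) ≈ -1.4353e-5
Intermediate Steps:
t = Rational(-13177, 68579) (t = Mul(-13177, Pow(68579, -1)) = Mul(-13177, Rational(1, 68579)) = Rational(-13177, 68579) ≈ -0.19214)
Pow(Add(t, -69673), -1) = Pow(Add(Rational(-13177, 68579), -69673), -1) = Pow(Rational(-4778117844, 68579), -1) = Rational(-68579, 4778117844)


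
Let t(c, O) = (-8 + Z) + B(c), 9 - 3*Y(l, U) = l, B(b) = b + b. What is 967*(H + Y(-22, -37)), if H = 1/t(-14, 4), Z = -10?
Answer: 1376041/138 ≈ 9971.3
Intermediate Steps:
B(b) = 2*b
Y(l, U) = 3 - l/3
t(c, O) = -18 + 2*c (t(c, O) = (-8 - 10) + 2*c = -18 + 2*c)
H = -1/46 (H = 1/(-18 + 2*(-14)) = 1/(-18 - 28) = 1/(-46) = -1/46 ≈ -0.021739)
967*(H + Y(-22, -37)) = 967*(-1/46 + (3 - ⅓*(-22))) = 967*(-1/46 + (3 + 22/3)) = 967*(-1/46 + 31/3) = 967*(1423/138) = 1376041/138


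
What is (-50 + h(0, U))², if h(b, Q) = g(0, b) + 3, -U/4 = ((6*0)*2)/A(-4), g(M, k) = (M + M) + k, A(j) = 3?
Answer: 2209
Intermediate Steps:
g(M, k) = k + 2*M (g(M, k) = 2*M + k = k + 2*M)
U = 0 (U = -4*(6*0)*2/3 = -4*0*2/3 = -0/3 = -4*0 = 0)
h(b, Q) = 3 + b (h(b, Q) = (b + 2*0) + 3 = (b + 0) + 3 = b + 3 = 3 + b)
(-50 + h(0, U))² = (-50 + (3 + 0))² = (-50 + 3)² = (-47)² = 2209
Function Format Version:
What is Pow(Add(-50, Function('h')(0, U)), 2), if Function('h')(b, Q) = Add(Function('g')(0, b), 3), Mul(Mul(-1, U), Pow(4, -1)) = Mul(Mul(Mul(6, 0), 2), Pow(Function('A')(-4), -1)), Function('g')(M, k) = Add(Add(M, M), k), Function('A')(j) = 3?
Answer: 2209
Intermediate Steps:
Function('g')(M, k) = Add(k, Mul(2, M)) (Function('g')(M, k) = Add(Mul(2, M), k) = Add(k, Mul(2, M)))
U = 0 (U = Mul(-4, Mul(Mul(Mul(6, 0), 2), Pow(3, -1))) = Mul(-4, Mul(Mul(0, 2), Rational(1, 3))) = Mul(-4, Mul(0, Rational(1, 3))) = Mul(-4, 0) = 0)
Function('h')(b, Q) = Add(3, b) (Function('h')(b, Q) = Add(Add(b, Mul(2, 0)), 3) = Add(Add(b, 0), 3) = Add(b, 3) = Add(3, b))
Pow(Add(-50, Function('h')(0, U)), 2) = Pow(Add(-50, Add(3, 0)), 2) = Pow(Add(-50, 3), 2) = Pow(-47, 2) = 2209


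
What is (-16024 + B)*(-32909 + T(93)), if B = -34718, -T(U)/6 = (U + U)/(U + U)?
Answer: 1670172930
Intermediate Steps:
T(U) = -6 (T(U) = -6*(U + U)/(U + U) = -6*2*U/(2*U) = -6*2*U*1/(2*U) = -6*1 = -6)
(-16024 + B)*(-32909 + T(93)) = (-16024 - 34718)*(-32909 - 6) = -50742*(-32915) = 1670172930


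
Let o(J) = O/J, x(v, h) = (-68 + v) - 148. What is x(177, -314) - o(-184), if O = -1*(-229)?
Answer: -6947/184 ≈ -37.755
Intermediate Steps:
O = 229
x(v, h) = -216 + v
o(J) = 229/J
x(177, -314) - o(-184) = (-216 + 177) - 229/(-184) = -39 - 229*(-1)/184 = -39 - 1*(-229/184) = -39 + 229/184 = -6947/184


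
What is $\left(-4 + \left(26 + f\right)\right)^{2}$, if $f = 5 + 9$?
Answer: $1296$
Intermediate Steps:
$f = 14$
$\left(-4 + \left(26 + f\right)\right)^{2} = \left(-4 + \left(26 + 14\right)\right)^{2} = \left(-4 + 40\right)^{2} = 36^{2} = 1296$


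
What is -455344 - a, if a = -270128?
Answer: -185216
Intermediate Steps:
-455344 - a = -455344 - 1*(-270128) = -455344 + 270128 = -185216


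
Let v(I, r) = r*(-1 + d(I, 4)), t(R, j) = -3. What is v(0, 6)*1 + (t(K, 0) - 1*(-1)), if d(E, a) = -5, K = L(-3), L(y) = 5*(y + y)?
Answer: -38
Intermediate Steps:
L(y) = 10*y (L(y) = 5*(2*y) = 10*y)
K = -30 (K = 10*(-3) = -30)
v(I, r) = -6*r (v(I, r) = r*(-1 - 5) = r*(-6) = -6*r)
v(0, 6)*1 + (t(K, 0) - 1*(-1)) = -6*6*1 + (-3 - 1*(-1)) = -36*1 + (-3 + 1) = -36 - 2 = -38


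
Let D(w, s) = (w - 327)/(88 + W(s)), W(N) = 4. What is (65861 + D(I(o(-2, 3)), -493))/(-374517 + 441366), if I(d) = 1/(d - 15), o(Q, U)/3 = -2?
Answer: 31809146/32288067 ≈ 0.98517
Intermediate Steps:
o(Q, U) = -6 (o(Q, U) = 3*(-2) = -6)
I(d) = 1/(-15 + d)
D(w, s) = -327/92 + w/92 (D(w, s) = (w - 327)/(88 + 4) = (-327 + w)/92 = (-327 + w)*(1/92) = -327/92 + w/92)
(65861 + D(I(o(-2, 3)), -493))/(-374517 + 441366) = (65861 + (-327/92 + 1/(92*(-15 - 6))))/(-374517 + 441366) = (65861 + (-327/92 + (1/92)/(-21)))/66849 = (65861 + (-327/92 + (1/92)*(-1/21)))*(1/66849) = (65861 + (-327/92 - 1/1932))*(1/66849) = (65861 - 1717/483)*(1/66849) = (31809146/483)*(1/66849) = 31809146/32288067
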